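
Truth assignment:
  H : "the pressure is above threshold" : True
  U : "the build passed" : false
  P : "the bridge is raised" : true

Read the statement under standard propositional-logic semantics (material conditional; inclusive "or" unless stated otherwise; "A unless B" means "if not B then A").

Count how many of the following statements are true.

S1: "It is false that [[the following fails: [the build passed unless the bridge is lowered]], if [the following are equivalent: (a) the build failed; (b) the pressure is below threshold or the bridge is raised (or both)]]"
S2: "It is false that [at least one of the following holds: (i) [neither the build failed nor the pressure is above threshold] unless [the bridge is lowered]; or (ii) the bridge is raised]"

0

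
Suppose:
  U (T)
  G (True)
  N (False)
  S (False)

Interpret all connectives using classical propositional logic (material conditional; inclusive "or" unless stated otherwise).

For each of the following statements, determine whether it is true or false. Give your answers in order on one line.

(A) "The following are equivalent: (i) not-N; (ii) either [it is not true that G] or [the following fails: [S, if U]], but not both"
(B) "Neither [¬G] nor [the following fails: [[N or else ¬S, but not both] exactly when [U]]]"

(A) True / (B) True

(A): Parsed as ~N <-> (~G xor ~(U -> S))

~N = ~F = T
~G = ~T = F
U -> S = T -> F = F
~(U -> S) = ~F = T
~G xor ~(U -> S) = F xor T = T
~N <-> (~G xor ~(U -> S)) = T <-> T = T
Hence (A) is true.

(B): Parsed as ~G nor ~((N xor ~S) <-> U)

~G = ~T = F
~S = ~F = T
N xor ~S = F xor T = T
(N xor ~S) <-> U = T <-> T = T
~((N xor ~S) <-> U) = ~T = F
~G nor ~((N xor ~S) <-> U) = F nor F = T
So (B) is true.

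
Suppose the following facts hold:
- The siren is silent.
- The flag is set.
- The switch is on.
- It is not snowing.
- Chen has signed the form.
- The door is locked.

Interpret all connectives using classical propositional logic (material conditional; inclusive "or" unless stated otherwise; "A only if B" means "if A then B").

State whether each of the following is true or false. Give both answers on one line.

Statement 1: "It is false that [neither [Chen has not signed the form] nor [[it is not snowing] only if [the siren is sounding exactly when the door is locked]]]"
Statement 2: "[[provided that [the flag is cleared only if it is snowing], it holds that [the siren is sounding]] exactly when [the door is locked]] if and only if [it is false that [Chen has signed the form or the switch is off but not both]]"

Let U = "Chen has signed the form" (T), S = "it is snowing" (F), P = "the siren is sounding" (F), V = "the door is locked" (T), Q = "the flag is set" (T), R = "the switch is on" (T).

Statement 1: Formalization: ¬(¬U ↓ (¬S → (P ↔ V)))

¬U = ¬T = F
¬S = ¬F = T
P ↔ V = F ↔ T = F
¬S → (P ↔ V) = T → F = F
¬U ↓ (¬S → (P ↔ V)) = F ↓ F = T
¬(¬U ↓ (¬S → (P ↔ V))) = ¬T = F
So Statement 1 is false.

Statement 2: In symbols: (((¬Q → S) → P) ↔ V) ↔ ¬(U ⊕ ¬R)

¬Q = ¬T = F
¬Q → S = F → F = T
(¬Q → S) → P = T → F = F
((¬Q → S) → P) ↔ V = F ↔ T = F
¬R = ¬T = F
U ⊕ ¬R = T ⊕ F = T
¬(U ⊕ ¬R) = ¬T = F
(((¬Q → S) → P) ↔ V) ↔ ¬(U ⊕ ¬R) = F ↔ F = T
Thus Statement 2 is true.

Statement 1 false, Statement 2 true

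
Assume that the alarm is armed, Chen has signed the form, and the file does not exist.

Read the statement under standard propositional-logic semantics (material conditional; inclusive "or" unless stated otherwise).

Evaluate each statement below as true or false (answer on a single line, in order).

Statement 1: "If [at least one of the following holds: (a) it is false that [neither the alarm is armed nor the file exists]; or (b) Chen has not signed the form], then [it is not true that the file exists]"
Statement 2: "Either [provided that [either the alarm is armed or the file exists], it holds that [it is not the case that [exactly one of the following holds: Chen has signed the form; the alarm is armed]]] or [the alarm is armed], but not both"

Statement 1 True, Statement 2 False

Let K = "the alarm is armed" (T), P = "the file exists" (F), G = "Chen has signed the form" (T).

Statement 1: Parsed as (¬(K ↓ P) ∨ ¬G) → ¬P

K ↓ P = T ↓ F = F
¬(K ↓ P) = ¬F = T
¬G = ¬T = F
¬(K ↓ P) ∨ ¬G = T ∨ F = T
¬P = ¬F = T
(¬(K ↓ P) ∨ ¬G) → ¬P = T → T = T
So Statement 1 is true.

Statement 2: Parsed as ((K ∨ P) → ¬(G ⊕ K)) ⊕ K

K ∨ P = T ∨ F = T
G ⊕ K = T ⊕ T = F
¬(G ⊕ K) = ¬F = T
(K ∨ P) → ¬(G ⊕ K) = T → T = T
((K ∨ P) → ¬(G ⊕ K)) ⊕ K = T ⊕ T = F
Hence Statement 2 is false.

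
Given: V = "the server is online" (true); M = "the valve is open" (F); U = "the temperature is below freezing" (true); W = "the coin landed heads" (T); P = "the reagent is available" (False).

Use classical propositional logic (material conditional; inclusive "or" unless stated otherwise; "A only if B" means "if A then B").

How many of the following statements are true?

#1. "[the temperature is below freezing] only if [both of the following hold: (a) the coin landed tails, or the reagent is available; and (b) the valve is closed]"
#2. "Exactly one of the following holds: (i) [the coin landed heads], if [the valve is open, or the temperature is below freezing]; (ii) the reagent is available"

#1: In symbols: U -> ((not W or P) and not M)

not W = not True = False
not W or P = False or False = False
not M = not False = True
(not W or P) and not M = False and True = False
U -> ((not W or P) and not M) = True -> False = False
Thus #1 is false.

#2: In symbols: ((M or U) -> W) xor P

M or U = False or True = True
(M or U) -> W = True -> True = True
((M or U) -> W) xor P = True xor False = True
Hence #2 is true.

True statements: 1 (#2).

1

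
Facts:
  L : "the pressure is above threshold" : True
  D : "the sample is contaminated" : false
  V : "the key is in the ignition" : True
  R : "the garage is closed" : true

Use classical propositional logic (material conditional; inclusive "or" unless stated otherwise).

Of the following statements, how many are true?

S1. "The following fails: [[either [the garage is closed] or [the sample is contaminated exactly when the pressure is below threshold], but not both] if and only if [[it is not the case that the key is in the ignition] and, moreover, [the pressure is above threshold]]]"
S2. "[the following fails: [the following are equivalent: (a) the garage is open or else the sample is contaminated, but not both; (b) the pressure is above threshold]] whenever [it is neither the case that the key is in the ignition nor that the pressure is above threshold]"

1

S1: This is ~((R xor (D <-> ~L)) <-> (~V & L)).

~L = ~T = F
D <-> ~L = F <-> F = T
R xor (D <-> ~L) = T xor T = F
~V = ~T = F
~V & L = F & T = F
(R xor (D <-> ~L)) <-> (~V & L) = F <-> F = T
~((R xor (D <-> ~L)) <-> (~V & L)) = ~T = F
Hence S1 is false.

S2: In symbols: (V nor L) -> ~((~R xor D) <-> L)

V nor L = T nor T = F
~R = ~T = F
~R xor D = F xor F = F
(~R xor D) <-> L = F <-> T = F
~((~R xor D) <-> L) = ~F = T
(V nor L) -> ~((~R xor D) <-> L) = F -> T = T
So S2 is true.

Count: 1.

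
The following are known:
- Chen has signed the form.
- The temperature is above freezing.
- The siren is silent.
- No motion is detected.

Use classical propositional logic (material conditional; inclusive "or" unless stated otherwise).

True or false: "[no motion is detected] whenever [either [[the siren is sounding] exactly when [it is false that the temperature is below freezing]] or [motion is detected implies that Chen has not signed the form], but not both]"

Let R = "the siren is sounding" (False), Q = "the temperature is below freezing" (False), S = "motion is detected" (False), P = "Chen has signed the form" (True).
Formalization: ((R iff not Q) xor (S -> not P)) -> not S

not Q = not False = True
R iff not Q = False iff True = False
not P = not True = False
S -> not P = False -> False = True
(R iff not Q) xor (S -> not P) = False xor True = True
not S = not False = True
((R iff not Q) xor (S -> not P)) -> not S = True -> True = True

True.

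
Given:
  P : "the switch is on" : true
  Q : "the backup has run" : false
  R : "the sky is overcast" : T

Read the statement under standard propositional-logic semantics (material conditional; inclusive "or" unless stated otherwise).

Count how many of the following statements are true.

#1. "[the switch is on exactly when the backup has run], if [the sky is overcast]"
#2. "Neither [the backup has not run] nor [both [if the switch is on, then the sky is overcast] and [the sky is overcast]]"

#1: This is R -> (P iff Q).

P iff Q = True iff False = False
R -> (P iff Q) = True -> False = False
So #1 is false.

#2: Formalization: not Q nor ((P -> R) and R)

not Q = not False = True
P -> R = True -> True = True
(P -> R) and R = True and True = True
not Q nor ((P -> R) and R) = True nor True = False
Hence #2 is false.

True statements: 0 (none).

0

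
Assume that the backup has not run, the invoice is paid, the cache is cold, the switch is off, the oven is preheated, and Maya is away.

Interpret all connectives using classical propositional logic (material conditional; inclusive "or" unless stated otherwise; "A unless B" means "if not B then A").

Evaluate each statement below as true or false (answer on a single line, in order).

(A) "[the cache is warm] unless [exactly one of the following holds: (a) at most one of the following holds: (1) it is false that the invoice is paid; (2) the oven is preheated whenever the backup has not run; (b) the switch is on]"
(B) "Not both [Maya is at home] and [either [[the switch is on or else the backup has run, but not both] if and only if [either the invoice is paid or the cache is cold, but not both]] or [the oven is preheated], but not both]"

(A) T / (B) T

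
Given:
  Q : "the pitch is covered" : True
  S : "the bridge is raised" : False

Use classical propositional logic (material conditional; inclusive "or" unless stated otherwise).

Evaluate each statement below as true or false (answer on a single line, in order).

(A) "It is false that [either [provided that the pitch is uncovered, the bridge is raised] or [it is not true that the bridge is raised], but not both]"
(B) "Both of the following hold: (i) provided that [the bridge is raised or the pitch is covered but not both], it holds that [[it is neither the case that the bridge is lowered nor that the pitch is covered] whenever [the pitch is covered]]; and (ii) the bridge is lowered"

(A) True / (B) False

(A): This is ¬((¬Q → S) ⊕ ¬S).

¬Q = ¬T = F
¬Q → S = F → F = T
¬S = ¬F = T
(¬Q → S) ⊕ ¬S = T ⊕ T = F
¬((¬Q → S) ⊕ ¬S) = ¬F = T
Hence (A) is true.

(B): Parsed as ((S ⊕ Q) → (Q → (¬S ↓ Q))) ∧ ¬S

S ⊕ Q = F ⊕ T = T
¬S = ¬F = T
¬S ↓ Q = T ↓ T = F
Q → (¬S ↓ Q) = T → F = F
(S ⊕ Q) → (Q → (¬S ↓ Q)) = T → F = F
¬S = ¬F = T
((S ⊕ Q) → (Q → (¬S ↓ Q))) ∧ ¬S = F ∧ T = F
So (B) is false.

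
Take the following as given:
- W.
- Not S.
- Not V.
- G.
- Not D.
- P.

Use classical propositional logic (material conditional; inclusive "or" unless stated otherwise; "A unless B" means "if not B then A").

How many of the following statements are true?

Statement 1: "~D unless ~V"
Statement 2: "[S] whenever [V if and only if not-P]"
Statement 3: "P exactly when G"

2

Statement 1: Parsed as ~D | ~V

~D = ~F = T
~V = ~F = T
~D | ~V = T | T = T
So Statement 1 is true.

Statement 2: In symbols: (V <-> ~P) -> S

~P = ~T = F
V <-> ~P = F <-> F = T
(V <-> ~P) -> S = T -> F = F
Thus Statement 2 is false.

Statement 3: In symbols: P <-> G

P <-> G = T <-> T = T
Hence Statement 3 is true.

2 of the 3 statements are true (Statement 1, Statement 3).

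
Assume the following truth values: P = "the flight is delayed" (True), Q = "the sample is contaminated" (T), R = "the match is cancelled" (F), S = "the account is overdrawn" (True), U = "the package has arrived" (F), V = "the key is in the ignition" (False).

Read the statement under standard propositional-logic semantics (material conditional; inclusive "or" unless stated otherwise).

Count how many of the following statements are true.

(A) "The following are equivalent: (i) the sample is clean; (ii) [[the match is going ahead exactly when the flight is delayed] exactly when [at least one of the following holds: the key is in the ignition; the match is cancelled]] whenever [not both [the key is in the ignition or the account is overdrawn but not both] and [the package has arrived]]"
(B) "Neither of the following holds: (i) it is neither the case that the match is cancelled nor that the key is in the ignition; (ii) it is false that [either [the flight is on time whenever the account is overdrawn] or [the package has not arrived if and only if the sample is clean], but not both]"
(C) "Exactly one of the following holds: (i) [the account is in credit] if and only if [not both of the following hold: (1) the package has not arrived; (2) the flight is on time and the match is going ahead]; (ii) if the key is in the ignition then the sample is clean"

(A): This is ¬Q ↔ (((V ⊕ S) ↑ U) → ((¬R ↔ P) ↔ (V ∨ R))).

¬Q = ¬T = F
V ⊕ S = F ⊕ T = T
(V ⊕ S) ↑ U = T ↑ F = T
¬R = ¬F = T
¬R ↔ P = T ↔ T = T
V ∨ R = F ∨ F = F
(¬R ↔ P) ↔ (V ∨ R) = T ↔ F = F
((V ⊕ S) ↑ U) → ((¬R ↔ P) ↔ (V ∨ R)) = T → F = F
¬Q ↔ (((V ⊕ S) ↑ U) → ((¬R ↔ P) ↔ (V ∨ R))) = F ↔ F = T
So (A) is true.

(B): Formalization: (R ↓ V) ↓ ¬((S → ¬P) ⊕ (¬U ↔ ¬Q))

R ↓ V = F ↓ F = T
¬P = ¬T = F
S → ¬P = T → F = F
¬U = ¬F = T
¬Q = ¬T = F
¬U ↔ ¬Q = T ↔ F = F
(S → ¬P) ⊕ (¬U ↔ ¬Q) = F ⊕ F = F
¬((S → ¬P) ⊕ (¬U ↔ ¬Q)) = ¬F = T
(R ↓ V) ↓ ¬((S → ¬P) ⊕ (¬U ↔ ¬Q)) = T ↓ T = F
Hence (B) is false.

(C): This is (¬S ↔ (¬U ↑ (¬P ∧ ¬R))) ⊕ (V → ¬Q).

¬S = ¬T = F
¬U = ¬F = T
¬P = ¬T = F
¬R = ¬F = T
¬P ∧ ¬R = F ∧ T = F
¬U ↑ (¬P ∧ ¬R) = T ↑ F = T
¬S ↔ (¬U ↑ (¬P ∧ ¬R)) = F ↔ T = F
¬Q = ¬T = F
V → ¬Q = F → F = T
(¬S ↔ (¬U ↑ (¬P ∧ ¬R))) ⊕ (V → ¬Q) = F ⊕ T = T
So (C) is true.

2 of the 3 statements are true.

2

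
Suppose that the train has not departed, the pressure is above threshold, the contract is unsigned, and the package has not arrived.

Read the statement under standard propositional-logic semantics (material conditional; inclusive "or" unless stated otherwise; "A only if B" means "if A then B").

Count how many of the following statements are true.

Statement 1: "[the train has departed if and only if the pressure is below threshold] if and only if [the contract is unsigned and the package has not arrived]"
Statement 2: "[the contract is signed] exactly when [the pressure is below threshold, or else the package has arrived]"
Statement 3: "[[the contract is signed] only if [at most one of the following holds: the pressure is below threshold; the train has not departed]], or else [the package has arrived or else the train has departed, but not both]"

3

Let U = "the train has departed" (F), V = "the pressure is above threshold" (T), M = "the contract is signed" (F), G = "the package has arrived" (F).

Statement 1: In symbols: (U ↔ ¬V) ↔ (¬M ∧ ¬G)

¬V = ¬T = F
U ↔ ¬V = F ↔ F = T
¬M = ¬F = T
¬G = ¬F = T
¬M ∧ ¬G = T ∧ T = T
(U ↔ ¬V) ↔ (¬M ∧ ¬G) = T ↔ T = T
So Statement 1 is true.

Statement 2: Formalization: M ↔ (¬V ∨ G)

¬V = ¬T = F
¬V ∨ G = F ∨ F = F
M ↔ (¬V ∨ G) = F ↔ F = T
Thus Statement 2 is true.

Statement 3: In symbols: (M → (¬V ↑ ¬U)) ∨ (G ⊕ U)

¬V = ¬T = F
¬U = ¬F = T
¬V ↑ ¬U = F ↑ T = T
M → (¬V ↑ ¬U) = F → T = T
G ⊕ U = F ⊕ F = F
(M → (¬V ↑ ¬U)) ∨ (G ⊕ U) = T ∨ F = T
Thus Statement 3 is true.

True statements: 3.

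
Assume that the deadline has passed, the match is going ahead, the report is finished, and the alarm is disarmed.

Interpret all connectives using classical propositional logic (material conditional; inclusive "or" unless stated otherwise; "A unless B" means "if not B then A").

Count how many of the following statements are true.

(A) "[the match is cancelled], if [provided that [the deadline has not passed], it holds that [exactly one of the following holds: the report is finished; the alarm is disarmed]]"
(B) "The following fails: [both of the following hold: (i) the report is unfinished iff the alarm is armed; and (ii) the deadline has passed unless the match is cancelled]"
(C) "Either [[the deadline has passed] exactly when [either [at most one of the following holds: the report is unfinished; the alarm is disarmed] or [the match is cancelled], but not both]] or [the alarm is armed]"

Let P = "the deadline has passed" (T), R = "the report is finished" (T), S = "the alarm is armed" (F), Q = "the match is cancelled" (F).

(A): Formalization: (¬P → (R ⊕ ¬S)) → Q

¬P = ¬T = F
¬S = ¬F = T
R ⊕ ¬S = T ⊕ T = F
¬P → (R ⊕ ¬S) = F → F = T
(¬P → (R ⊕ ¬S)) → Q = T → F = F
So (A) is false.

(B): Formalization: ¬((¬R ↔ S) ∧ (P ∨ Q))

¬R = ¬T = F
¬R ↔ S = F ↔ F = T
P ∨ Q = T ∨ F = T
(¬R ↔ S) ∧ (P ∨ Q) = T ∧ T = T
¬((¬R ↔ S) ∧ (P ∨ Q)) = ¬T = F
Hence (B) is false.

(C): In symbols: (P ↔ ((¬R ↑ ¬S) ⊕ Q)) ∨ S

¬R = ¬T = F
¬S = ¬F = T
¬R ↑ ¬S = F ↑ T = T
(¬R ↑ ¬S) ⊕ Q = T ⊕ F = T
P ↔ ((¬R ↑ ¬S) ⊕ Q) = T ↔ T = T
(P ↔ ((¬R ↑ ¬S) ⊕ Q)) ∨ S = T ∨ F = T
Thus (C) is true.

Count: 1.

1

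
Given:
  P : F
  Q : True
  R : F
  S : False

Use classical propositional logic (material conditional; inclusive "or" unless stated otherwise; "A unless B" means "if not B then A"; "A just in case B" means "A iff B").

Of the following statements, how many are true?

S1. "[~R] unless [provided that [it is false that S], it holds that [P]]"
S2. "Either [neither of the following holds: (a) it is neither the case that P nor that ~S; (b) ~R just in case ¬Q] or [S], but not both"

2

S1: Parsed as ~R | (~S -> P)

~R = ~F = T
~S = ~F = T
~S -> P = T -> F = F
~R | (~S -> P) = T | F = T
So S1 is true.

S2: Formalization: ((P nor ~S) nor (~R <-> ~Q)) xor S

~S = ~F = T
P nor ~S = F nor T = F
~R = ~F = T
~Q = ~T = F
~R <-> ~Q = T <-> F = F
(P nor ~S) nor (~R <-> ~Q) = F nor F = T
((P nor ~S) nor (~R <-> ~Q)) xor S = T xor F = T
So S2 is true.

Count: 2.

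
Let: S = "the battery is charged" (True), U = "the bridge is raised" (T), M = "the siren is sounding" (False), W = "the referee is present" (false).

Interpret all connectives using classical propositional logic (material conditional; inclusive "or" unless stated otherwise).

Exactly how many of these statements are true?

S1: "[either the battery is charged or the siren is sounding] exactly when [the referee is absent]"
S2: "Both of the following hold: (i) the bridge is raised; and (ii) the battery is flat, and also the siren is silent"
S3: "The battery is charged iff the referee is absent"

2

S1: Parsed as (S or M) iff not W

S or M = True or False = True
not W = not False = True
(S or M) iff not W = True iff True = True
So S1 is true.

S2: In symbols: U and (not S and not M)

not S = not True = False
not M = not False = True
not S and not M = False and True = False
U and (not S and not M) = True and False = False
So S2 is false.

S3: This is S iff not W.

not W = not False = True
S iff not W = True iff True = True
Hence S3 is true.

Count: 2.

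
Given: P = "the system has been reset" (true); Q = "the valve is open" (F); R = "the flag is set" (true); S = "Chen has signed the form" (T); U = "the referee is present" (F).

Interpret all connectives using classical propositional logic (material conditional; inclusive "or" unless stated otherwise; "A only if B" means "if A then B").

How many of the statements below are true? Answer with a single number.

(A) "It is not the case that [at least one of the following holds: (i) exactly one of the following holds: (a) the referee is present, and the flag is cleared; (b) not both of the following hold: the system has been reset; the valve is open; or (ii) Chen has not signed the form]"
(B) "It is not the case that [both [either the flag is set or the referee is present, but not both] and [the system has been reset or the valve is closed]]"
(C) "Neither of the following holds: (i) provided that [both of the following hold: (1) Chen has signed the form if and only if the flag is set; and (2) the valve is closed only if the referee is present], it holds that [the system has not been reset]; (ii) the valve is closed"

(A): In symbols: ¬(((U ∧ ¬R) ⊕ (P ↑ Q)) ∨ ¬S)

¬R = ¬T = F
U ∧ ¬R = F ∧ F = F
P ↑ Q = T ↑ F = T
(U ∧ ¬R) ⊕ (P ↑ Q) = F ⊕ T = T
¬S = ¬T = F
((U ∧ ¬R) ⊕ (P ↑ Q)) ∨ ¬S = T ∨ F = T
¬(((U ∧ ¬R) ⊕ (P ↑ Q)) ∨ ¬S) = ¬T = F
Hence (A) is false.

(B): Formalization: ¬((R ⊕ U) ∧ (P ∨ ¬Q))

R ⊕ U = T ⊕ F = T
¬Q = ¬F = T
P ∨ ¬Q = T ∨ T = T
(R ⊕ U) ∧ (P ∨ ¬Q) = T ∧ T = T
¬((R ⊕ U) ∧ (P ∨ ¬Q)) = ¬T = F
Thus (B) is false.

(C): Formalization: (((S ↔ R) ∧ (¬Q → U)) → ¬P) ↓ ¬Q

S ↔ R = T ↔ T = T
¬Q = ¬F = T
¬Q → U = T → F = F
(S ↔ R) ∧ (¬Q → U) = T ∧ F = F
¬P = ¬T = F
((S ↔ R) ∧ (¬Q → U)) → ¬P = F → F = T
¬Q = ¬F = T
(((S ↔ R) ∧ (¬Q → U)) → ¬P) ↓ ¬Q = T ↓ T = F
Hence (C) is false.

Count: 0.

0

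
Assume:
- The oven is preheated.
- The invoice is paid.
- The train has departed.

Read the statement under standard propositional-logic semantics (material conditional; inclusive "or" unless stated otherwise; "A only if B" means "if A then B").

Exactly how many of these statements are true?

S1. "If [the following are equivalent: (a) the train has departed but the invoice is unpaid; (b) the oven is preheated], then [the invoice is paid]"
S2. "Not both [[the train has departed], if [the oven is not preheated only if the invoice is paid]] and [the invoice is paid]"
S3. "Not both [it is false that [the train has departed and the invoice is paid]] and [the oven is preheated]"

2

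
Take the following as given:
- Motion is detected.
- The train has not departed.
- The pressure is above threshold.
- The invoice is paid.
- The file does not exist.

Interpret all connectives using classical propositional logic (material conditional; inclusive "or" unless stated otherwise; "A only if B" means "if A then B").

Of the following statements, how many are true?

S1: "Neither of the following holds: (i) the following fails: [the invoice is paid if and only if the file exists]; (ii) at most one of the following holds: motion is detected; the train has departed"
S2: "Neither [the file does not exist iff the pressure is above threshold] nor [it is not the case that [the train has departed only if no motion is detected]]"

Let L = "the invoice is paid" (T), D = "the file exists" (F), H = "motion is detected" (T), R = "the train has departed" (F), N = "the pressure is above threshold" (T).

S1: This is ¬(L ↔ D) ↓ (H ↑ R).

L ↔ D = T ↔ F = F
¬(L ↔ D) = ¬F = T
H ↑ R = T ↑ F = T
¬(L ↔ D) ↓ (H ↑ R) = T ↓ T = F
Thus S1 is false.

S2: Parsed as (¬D ↔ N) ↓ ¬(R → ¬H)

¬D = ¬F = T
¬D ↔ N = T ↔ T = T
¬H = ¬T = F
R → ¬H = F → F = T
¬(R → ¬H) = ¬T = F
(¬D ↔ N) ↓ ¬(R → ¬H) = T ↓ F = F
So S2 is false.

True statements: 0 (none).

0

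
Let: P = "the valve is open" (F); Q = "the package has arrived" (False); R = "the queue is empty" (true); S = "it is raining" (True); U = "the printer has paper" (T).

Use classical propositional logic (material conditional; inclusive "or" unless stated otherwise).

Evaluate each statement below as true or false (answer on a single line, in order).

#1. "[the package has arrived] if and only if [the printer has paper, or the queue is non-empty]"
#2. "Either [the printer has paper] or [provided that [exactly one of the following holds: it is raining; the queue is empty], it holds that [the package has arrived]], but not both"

#1 F, #2 F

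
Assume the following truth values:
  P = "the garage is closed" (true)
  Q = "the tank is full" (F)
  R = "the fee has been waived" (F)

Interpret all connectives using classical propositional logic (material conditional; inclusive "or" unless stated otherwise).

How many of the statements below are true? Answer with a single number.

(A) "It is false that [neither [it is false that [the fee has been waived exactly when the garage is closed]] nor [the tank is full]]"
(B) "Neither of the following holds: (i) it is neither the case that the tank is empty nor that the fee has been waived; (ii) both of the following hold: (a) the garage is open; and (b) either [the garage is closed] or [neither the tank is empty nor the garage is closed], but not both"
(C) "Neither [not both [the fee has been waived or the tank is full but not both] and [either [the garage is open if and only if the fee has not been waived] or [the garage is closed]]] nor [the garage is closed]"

2

(A): In symbols: ~(~(R <-> P) nor Q)

R <-> P = F <-> T = F
~(R <-> P) = ~F = T
~(R <-> P) nor Q = T nor F = F
~(~(R <-> P) nor Q) = ~F = T
Hence (A) is true.

(B): Formalization: (~Q nor R) nor (~P & (P xor (~Q nor P)))

~Q = ~F = T
~Q nor R = T nor F = F
~P = ~T = F
~Q = ~F = T
~Q nor P = T nor T = F
P xor (~Q nor P) = T xor F = T
~P & (P xor (~Q nor P)) = F & T = F
(~Q nor R) nor (~P & (P xor (~Q nor P))) = F nor F = T
So (B) is true.

(C): This is ((R xor Q) nand ((~P <-> ~R) | P)) nor P.

R xor Q = F xor F = F
~P = ~T = F
~R = ~F = T
~P <-> ~R = F <-> T = F
(~P <-> ~R) | P = F | T = T
(R xor Q) nand ((~P <-> ~R) | P) = F nand T = T
((R xor Q) nand ((~P <-> ~R) | P)) nor P = T nor T = F
So (C) is false.

True statements: 2 ((A), (B)).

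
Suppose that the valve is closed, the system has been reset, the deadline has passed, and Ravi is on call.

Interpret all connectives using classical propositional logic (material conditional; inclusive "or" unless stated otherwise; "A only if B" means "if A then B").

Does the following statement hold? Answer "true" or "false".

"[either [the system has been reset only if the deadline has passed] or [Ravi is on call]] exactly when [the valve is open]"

False

Let L = "the system has been reset" (T), H = "the deadline has passed" (T), W = "Ravi is on call" (T), K = "the valve is open" (F).
In symbols: ((L → H) ∨ W) ↔ K

L → H = T → T = T
(L → H) ∨ W = T ∨ T = T
((L → H) ∨ W) ↔ K = T ↔ F = F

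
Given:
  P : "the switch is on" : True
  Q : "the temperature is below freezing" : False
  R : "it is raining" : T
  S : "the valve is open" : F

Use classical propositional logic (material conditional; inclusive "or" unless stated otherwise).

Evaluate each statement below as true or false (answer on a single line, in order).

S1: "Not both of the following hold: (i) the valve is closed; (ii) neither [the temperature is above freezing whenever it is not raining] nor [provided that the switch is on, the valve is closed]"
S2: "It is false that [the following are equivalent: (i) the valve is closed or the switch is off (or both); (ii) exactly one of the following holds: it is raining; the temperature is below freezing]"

S1 True; S2 False

S1: In symbols: ~S nand ((~R -> ~Q) nor (P -> ~S))

~S = ~F = T
~R = ~T = F
~Q = ~F = T
~R -> ~Q = F -> T = T
~S = ~F = T
P -> ~S = T -> T = T
(~R -> ~Q) nor (P -> ~S) = T nor T = F
~S nand ((~R -> ~Q) nor (P -> ~S)) = T nand F = T
So S1 is true.

S2: This is ~((~S | ~P) <-> (R xor Q)).

~S = ~F = T
~P = ~T = F
~S | ~P = T | F = T
R xor Q = T xor F = T
(~S | ~P) <-> (R xor Q) = T <-> T = T
~((~S | ~P) <-> (R xor Q)) = ~T = F
So S2 is false.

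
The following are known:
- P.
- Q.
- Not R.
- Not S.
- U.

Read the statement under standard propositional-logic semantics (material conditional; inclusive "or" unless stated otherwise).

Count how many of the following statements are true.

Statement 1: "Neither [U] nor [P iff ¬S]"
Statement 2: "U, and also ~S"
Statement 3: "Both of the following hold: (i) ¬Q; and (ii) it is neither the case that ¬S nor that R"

1

Statement 1: This is U nor (P iff not S).

not S = not False = True
P iff not S = True iff True = True
U nor (P iff not S) = True nor True = False
Hence Statement 1 is false.

Statement 2: Formalization: U and not S

not S = not False = True
U and not S = True and True = True
So Statement 2 is true.

Statement 3: In symbols: not Q and (not S nor R)

not Q = not True = False
not S = not False = True
not S nor R = True nor False = False
not Q and (not S nor R) = False and False = False
So Statement 3 is false.

True statements: 1.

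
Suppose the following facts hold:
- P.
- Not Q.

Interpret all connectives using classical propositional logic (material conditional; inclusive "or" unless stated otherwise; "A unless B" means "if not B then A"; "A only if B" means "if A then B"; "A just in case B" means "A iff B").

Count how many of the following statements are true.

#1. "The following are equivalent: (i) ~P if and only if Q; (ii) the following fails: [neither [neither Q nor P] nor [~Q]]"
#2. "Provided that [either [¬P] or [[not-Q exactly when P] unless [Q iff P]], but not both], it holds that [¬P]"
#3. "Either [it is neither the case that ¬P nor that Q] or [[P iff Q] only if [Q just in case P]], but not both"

1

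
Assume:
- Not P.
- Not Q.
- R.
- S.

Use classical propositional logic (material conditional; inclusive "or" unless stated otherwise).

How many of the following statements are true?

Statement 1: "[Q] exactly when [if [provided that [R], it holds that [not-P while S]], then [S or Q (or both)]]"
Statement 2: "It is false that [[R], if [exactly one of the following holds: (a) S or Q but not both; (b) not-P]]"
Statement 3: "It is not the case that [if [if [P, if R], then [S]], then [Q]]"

1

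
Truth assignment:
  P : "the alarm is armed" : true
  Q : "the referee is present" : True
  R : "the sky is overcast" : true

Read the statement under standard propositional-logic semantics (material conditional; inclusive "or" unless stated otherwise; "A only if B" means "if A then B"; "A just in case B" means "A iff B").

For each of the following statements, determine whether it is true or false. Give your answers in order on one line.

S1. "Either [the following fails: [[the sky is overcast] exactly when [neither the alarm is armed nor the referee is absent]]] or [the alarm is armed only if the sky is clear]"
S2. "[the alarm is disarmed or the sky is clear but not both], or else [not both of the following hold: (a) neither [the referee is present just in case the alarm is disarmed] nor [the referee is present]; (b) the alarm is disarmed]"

S1: Parsed as ~(R <-> (P nor ~Q)) | (P -> ~R)

~Q = ~T = F
P nor ~Q = T nor F = F
R <-> (P nor ~Q) = T <-> F = F
~(R <-> (P nor ~Q)) = ~F = T
~R = ~T = F
P -> ~R = T -> F = F
~(R <-> (P nor ~Q)) | (P -> ~R) = T | F = T
Hence S1 is true.

S2: This is (~P xor ~R) | (((Q <-> ~P) nor Q) nand ~P).

~P = ~T = F
~R = ~T = F
~P xor ~R = F xor F = F
~P = ~T = F
Q <-> ~P = T <-> F = F
(Q <-> ~P) nor Q = F nor T = F
~P = ~T = F
((Q <-> ~P) nor Q) nand ~P = F nand F = T
(~P xor ~R) | (((Q <-> ~P) nor Q) nand ~P) = F | T = T
So S2 is true.

S1 True; S2 True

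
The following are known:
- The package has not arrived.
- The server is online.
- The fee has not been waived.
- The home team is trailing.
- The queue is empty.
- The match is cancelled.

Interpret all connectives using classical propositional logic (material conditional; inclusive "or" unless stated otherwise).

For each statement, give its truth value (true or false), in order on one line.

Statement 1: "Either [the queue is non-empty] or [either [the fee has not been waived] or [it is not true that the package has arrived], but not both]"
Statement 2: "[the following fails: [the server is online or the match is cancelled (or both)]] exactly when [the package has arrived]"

Let L = "the queue is empty" (T), V = "the fee has been waived" (F), S = "the package has arrived" (F), H = "the server is online" (T), K = "the match is cancelled" (T).

Statement 1: In symbols: ¬L ∨ (¬V ⊕ ¬S)

¬L = ¬T = F
¬V = ¬F = T
¬S = ¬F = T
¬V ⊕ ¬S = T ⊕ T = F
¬L ∨ (¬V ⊕ ¬S) = F ∨ F = F
Hence Statement 1 is false.

Statement 2: Parsed as ¬(H ∨ K) ↔ S

H ∨ K = T ∨ T = T
¬(H ∨ K) = ¬T = F
¬(H ∨ K) ↔ S = F ↔ F = T
So Statement 2 is true.

Statement 1 False / Statement 2 True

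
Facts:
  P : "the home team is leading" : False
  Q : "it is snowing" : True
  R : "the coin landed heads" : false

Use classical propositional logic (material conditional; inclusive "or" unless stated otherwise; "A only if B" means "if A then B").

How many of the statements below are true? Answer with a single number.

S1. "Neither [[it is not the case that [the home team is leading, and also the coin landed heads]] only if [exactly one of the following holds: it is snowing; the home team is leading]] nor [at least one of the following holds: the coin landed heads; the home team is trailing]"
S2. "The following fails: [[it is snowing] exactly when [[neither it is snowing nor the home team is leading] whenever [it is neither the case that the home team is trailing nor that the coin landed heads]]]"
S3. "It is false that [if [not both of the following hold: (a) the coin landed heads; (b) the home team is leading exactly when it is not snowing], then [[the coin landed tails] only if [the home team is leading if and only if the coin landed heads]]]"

S1: This is (~(P & R) -> (Q xor P)) nor (R | ~P).

P & R = F & F = F
~(P & R) = ~F = T
Q xor P = T xor F = T
~(P & R) -> (Q xor P) = T -> T = T
~P = ~F = T
R | ~P = F | T = T
(~(P & R) -> (Q xor P)) nor (R | ~P) = T nor T = F
So S1 is false.

S2: Formalization: ~(Q <-> ((~P nor R) -> (Q nor P)))

~P = ~F = T
~P nor R = T nor F = F
Q nor P = T nor F = F
(~P nor R) -> (Q nor P) = F -> F = T
Q <-> ((~P nor R) -> (Q nor P)) = T <-> T = T
~(Q <-> ((~P nor R) -> (Q nor P))) = ~T = F
Hence S2 is false.

S3: Parsed as ~((R nand (P <-> ~Q)) -> (~R -> (P <-> R)))

~Q = ~T = F
P <-> ~Q = F <-> F = T
R nand (P <-> ~Q) = F nand T = T
~R = ~F = T
P <-> R = F <-> F = T
~R -> (P <-> R) = T -> T = T
(R nand (P <-> ~Q)) -> (~R -> (P <-> R)) = T -> T = T
~((R nand (P <-> ~Q)) -> (~R -> (P <-> R))) = ~T = F
Thus S3 is false.

Count: 0.

0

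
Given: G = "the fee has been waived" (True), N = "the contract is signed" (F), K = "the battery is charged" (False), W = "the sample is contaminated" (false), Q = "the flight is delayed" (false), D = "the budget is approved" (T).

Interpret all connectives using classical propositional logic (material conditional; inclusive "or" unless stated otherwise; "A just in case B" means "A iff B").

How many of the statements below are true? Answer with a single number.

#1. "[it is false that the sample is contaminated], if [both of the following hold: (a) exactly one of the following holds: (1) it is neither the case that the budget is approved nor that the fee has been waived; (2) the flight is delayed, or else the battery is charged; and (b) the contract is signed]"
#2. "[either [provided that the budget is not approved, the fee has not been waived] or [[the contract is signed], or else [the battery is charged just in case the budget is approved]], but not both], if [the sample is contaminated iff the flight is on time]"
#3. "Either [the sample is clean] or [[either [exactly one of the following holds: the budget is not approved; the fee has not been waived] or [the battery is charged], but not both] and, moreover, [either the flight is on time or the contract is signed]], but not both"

#1: In symbols: (((D nor G) xor (Q | K)) & N) -> ~W

D nor G = T nor T = F
Q | K = F | F = F
(D nor G) xor (Q | K) = F xor F = F
((D nor G) xor (Q | K)) & N = F & F = F
~W = ~F = T
(((D nor G) xor (Q | K)) & N) -> ~W = F -> T = T
Hence #1 is true.

#2: Parsed as (W <-> ~Q) -> ((~D -> ~G) xor (N | (K <-> D)))

~Q = ~F = T
W <-> ~Q = F <-> T = F
~D = ~T = F
~G = ~T = F
~D -> ~G = F -> F = T
K <-> D = F <-> T = F
N | (K <-> D) = F | F = F
(~D -> ~G) xor (N | (K <-> D)) = T xor F = T
(W <-> ~Q) -> ((~D -> ~G) xor (N | (K <-> D))) = F -> T = T
Hence #2 is true.

#3: Parsed as ~W xor (((~D xor ~G) xor K) & (~Q | N))

~W = ~F = T
~D = ~T = F
~G = ~T = F
~D xor ~G = F xor F = F
(~D xor ~G) xor K = F xor F = F
~Q = ~F = T
~Q | N = T | F = T
((~D xor ~G) xor K) & (~Q | N) = F & T = F
~W xor (((~D xor ~G) xor K) & (~Q | N)) = T xor F = T
Thus #3 is true.

Count: 3.

3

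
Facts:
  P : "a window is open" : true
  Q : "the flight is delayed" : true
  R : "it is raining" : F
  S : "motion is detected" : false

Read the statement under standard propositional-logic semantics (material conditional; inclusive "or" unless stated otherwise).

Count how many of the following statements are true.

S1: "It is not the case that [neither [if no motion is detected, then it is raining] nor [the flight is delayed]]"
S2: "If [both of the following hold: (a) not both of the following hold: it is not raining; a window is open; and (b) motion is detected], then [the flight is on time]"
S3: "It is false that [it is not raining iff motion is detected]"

3

S1: This is ~((~S -> R) nor Q).

~S = ~F = T
~S -> R = T -> F = F
(~S -> R) nor Q = F nor T = F
~((~S -> R) nor Q) = ~F = T
So S1 is true.

S2: This is ((~R nand P) & S) -> ~Q.

~R = ~F = T
~R nand P = T nand T = F
(~R nand P) & S = F & F = F
~Q = ~T = F
((~R nand P) & S) -> ~Q = F -> F = T
Hence S2 is true.

S3: In symbols: ~(~R <-> S)

~R = ~F = T
~R <-> S = T <-> F = F
~(~R <-> S) = ~F = T
Hence S3 is true.

Count: 3.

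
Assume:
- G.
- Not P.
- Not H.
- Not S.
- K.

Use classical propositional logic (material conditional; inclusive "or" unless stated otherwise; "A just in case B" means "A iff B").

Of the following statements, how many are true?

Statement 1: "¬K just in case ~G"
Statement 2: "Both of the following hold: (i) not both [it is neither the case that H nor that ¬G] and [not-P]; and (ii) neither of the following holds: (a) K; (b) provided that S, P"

1

Statement 1: Formalization: not K iff not G

not K = not True = False
not G = not True = False
not K iff not G = False iff False = True
So Statement 1 is true.

Statement 2: In symbols: ((H nor not G) nand not P) and (K nor (S -> P))

not G = not True = False
H nor not G = False nor False = True
not P = not False = True
(H nor not G) nand not P = True nand True = False
S -> P = False -> False = True
K nor (S -> P) = True nor True = False
((H nor not G) nand not P) and (K nor (S -> P)) = False and False = False
Hence Statement 2 is false.

True statements: 1 (Statement 1).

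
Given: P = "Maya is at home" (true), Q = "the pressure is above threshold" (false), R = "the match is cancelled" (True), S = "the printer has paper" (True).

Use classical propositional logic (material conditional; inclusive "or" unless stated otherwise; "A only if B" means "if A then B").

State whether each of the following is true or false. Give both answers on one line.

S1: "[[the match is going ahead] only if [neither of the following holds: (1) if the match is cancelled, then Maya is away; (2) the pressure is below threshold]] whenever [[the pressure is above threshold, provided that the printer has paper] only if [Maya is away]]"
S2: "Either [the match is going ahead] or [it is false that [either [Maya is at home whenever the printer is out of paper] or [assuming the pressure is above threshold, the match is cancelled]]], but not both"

S1: Parsed as ((S -> Q) -> ~P) -> (~R -> ((R -> ~P) nor ~Q))

S -> Q = T -> F = F
~P = ~T = F
(S -> Q) -> ~P = F -> F = T
~R = ~T = F
~P = ~T = F
R -> ~P = T -> F = F
~Q = ~F = T
(R -> ~P) nor ~Q = F nor T = F
~R -> ((R -> ~P) nor ~Q) = F -> F = T
((S -> Q) -> ~P) -> (~R -> ((R -> ~P) nor ~Q)) = T -> T = T
So S1 is true.

S2: This is ~R xor ~((~S -> P) | (Q -> R)).

~R = ~T = F
~S = ~T = F
~S -> P = F -> T = T
Q -> R = F -> T = T
(~S -> P) | (Q -> R) = T | T = T
~((~S -> P) | (Q -> R)) = ~T = F
~R xor ~((~S -> P) | (Q -> R)) = F xor F = F
So S2 is false.

S1 true / S2 false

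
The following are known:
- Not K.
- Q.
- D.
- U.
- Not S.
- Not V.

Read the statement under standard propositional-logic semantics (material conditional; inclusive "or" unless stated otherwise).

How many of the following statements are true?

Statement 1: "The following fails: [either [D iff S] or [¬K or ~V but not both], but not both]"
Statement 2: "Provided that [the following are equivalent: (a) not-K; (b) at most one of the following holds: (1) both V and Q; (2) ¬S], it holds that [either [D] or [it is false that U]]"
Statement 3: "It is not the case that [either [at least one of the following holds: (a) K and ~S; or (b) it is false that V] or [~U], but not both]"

Statement 1: Formalization: not ((D iff S) xor (not K xor not V))

D iff S = True iff False = False
not K = not False = True
not V = not False = True
not K xor not V = True xor True = False
(D iff S) xor (not K xor not V) = False xor False = False
not ((D iff S) xor (not K xor not V)) = not False = True
Thus Statement 1 is true.

Statement 2: In symbols: (not K iff ((V and Q) nand not S)) -> (D or not U)

not K = not False = True
V and Q = False and True = False
not S = not False = True
(V and Q) nand not S = False nand True = True
not K iff ((V and Q) nand not S) = True iff True = True
not U = not True = False
D or not U = True or False = True
(not K iff ((V and Q) nand not S)) -> (D or not U) = True -> True = True
Thus Statement 2 is true.

Statement 3: In symbols: not (((K and not S) or not V) xor not U)

not S = not False = True
K and not S = False and True = False
not V = not False = True
(K and not S) or not V = False or True = True
not U = not True = False
((K and not S) or not V) xor not U = True xor False = True
not (((K and not S) or not V) xor not U) = not True = False
So Statement 3 is false.

True statements: 2.

2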